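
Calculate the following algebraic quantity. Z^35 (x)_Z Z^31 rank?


rank(M(x)N) = rank(M)*rank(N)
35*31 = 1085


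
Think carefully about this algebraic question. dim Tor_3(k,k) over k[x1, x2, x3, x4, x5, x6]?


Koszul: C(n,i)=C(6,3)=20


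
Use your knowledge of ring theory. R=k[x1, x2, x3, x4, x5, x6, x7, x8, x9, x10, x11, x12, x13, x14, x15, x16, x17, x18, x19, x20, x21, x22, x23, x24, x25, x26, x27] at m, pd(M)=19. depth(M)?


pd+depth=depth(R)=27
depth=27-19=8


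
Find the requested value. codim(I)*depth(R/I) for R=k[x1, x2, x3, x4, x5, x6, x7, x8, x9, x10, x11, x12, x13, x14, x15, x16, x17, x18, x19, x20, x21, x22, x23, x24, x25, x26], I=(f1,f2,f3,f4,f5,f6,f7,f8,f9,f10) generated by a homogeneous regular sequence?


codim=10, depth=dim(R/I)=26-10=16
Product=10*16=160


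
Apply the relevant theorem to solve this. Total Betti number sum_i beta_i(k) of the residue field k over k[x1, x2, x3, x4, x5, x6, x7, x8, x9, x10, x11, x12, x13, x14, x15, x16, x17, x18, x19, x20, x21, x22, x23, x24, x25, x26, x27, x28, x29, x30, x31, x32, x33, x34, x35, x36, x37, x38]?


Koszul resolution: beta_i(k)=C(n,i), n=38
sum_i C(38,i) = 2^38 = 274877906944


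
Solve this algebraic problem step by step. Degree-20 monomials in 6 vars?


C(d+n-1,n-1)=C(25,5)=53130


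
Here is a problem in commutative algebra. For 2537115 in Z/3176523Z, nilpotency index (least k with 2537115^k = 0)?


2537115^k mod 3176523:
k=1: 2537115
k=2: 1844703
k=3: 1370628
k=4: 2657907
k=5: 453789
k=6: 0
First zero at k = 6


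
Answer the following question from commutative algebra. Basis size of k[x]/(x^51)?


Basis: 1,x,...,x^50
dim=51


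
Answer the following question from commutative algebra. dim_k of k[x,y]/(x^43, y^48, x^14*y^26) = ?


k[x,y]/I, I = (x^43, y^48, x^14*y^26)
Rect: 43x48=2064. Corner: (43-14)x(48-26)=638.
dim = 2064-638 = 1426


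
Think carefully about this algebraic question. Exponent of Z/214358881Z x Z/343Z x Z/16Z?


Exponent = lcm of the cyclic orders; pairwise coprime => product.
11^8*7^3*2^4=214358881*343*16=1176401538928


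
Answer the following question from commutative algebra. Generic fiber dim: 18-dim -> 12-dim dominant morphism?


dim(fiber)=dim(X)-dim(Y)=18-12=6


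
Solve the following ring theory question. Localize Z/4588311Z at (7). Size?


7-primary part: 4588311=7^6*39
Size=7^6=117649


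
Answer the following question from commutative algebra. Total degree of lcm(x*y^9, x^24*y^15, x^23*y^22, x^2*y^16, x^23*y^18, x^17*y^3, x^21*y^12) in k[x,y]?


lcm = componentwise max:
x: max(1,24,23,2,23,17,21)=24
y: max(9,15,22,16,18,3,12)=22
Total=24+22=46


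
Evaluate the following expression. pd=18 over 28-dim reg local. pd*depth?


pd+depth=28
depth=28-18=10
pd*depth=18*10=180


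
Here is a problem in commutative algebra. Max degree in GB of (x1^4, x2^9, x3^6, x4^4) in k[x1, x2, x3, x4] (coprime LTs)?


Pure powers, coprime LTs => already GB.
Degrees: 4, 9, 6, 4
Max=9


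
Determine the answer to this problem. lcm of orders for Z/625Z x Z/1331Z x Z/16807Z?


Exponent = lcm of the cyclic orders; pairwise coprime => product.
5^4*11^3*7^5=625*1331*16807=13981323125


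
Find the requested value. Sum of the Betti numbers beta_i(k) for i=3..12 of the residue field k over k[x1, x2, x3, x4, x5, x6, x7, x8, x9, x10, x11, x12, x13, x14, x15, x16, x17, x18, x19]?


Koszul resolution: beta_i(k)=C(n,i), n=19
C(19,3)=969, C(19,4)=3876, C(19,5)=11628, C(19,6)=27132, C(19,7)=50388, C(19,8)=75582, C(19,9)=92378, C(19,10)=92378, C(19,11)=75582, C(19,12)=50388
Sum=480301


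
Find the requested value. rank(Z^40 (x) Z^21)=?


rank(M(x)N) = rank(M)*rank(N)
40*21 = 840


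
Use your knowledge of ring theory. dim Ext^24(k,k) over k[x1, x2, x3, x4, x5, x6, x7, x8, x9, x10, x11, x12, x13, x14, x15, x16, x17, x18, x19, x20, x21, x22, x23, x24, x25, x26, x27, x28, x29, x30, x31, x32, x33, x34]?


C(n,i)=C(34,24)=131128140


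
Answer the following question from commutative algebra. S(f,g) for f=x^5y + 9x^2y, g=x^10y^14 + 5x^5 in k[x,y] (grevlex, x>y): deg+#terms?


LT(f)=x^5y, LT(g)=x^10y^14
lcm(LM)=x^10y^14
S(f,g) (scaled by 1 to clear denominators) = x^5y^13*f - 1*g = 9x^7y^14 - 5x^5
2 terms, deg 21.
21+2=23


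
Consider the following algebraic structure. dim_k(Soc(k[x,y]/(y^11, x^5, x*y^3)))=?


Socle = ann(m) = span of standard monomials u with x*u, y*u in I (staircase corners).
Minimal generators: x^5, x*y^3, y^11
Corners: y^10, x^4y^2
Socle dim=2


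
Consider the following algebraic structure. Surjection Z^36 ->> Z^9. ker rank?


rank(ker) = 36-9 = 27


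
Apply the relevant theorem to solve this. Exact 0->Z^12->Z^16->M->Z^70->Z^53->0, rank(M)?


Alt sum=0:
(-1)^0*12 + (-1)^1*16 + (-1)^2*? + (-1)^3*70 + (-1)^4*53=0
rank(M)=21


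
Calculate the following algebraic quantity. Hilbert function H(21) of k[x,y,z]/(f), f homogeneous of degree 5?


C(23,2)-C(18,2)=253-153=100


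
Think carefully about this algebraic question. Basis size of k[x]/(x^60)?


Basis: 1,x,...,x^59
dim=60


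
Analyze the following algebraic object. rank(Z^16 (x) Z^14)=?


rank(M(x)N) = rank(M)*rank(N)
16*14 = 224


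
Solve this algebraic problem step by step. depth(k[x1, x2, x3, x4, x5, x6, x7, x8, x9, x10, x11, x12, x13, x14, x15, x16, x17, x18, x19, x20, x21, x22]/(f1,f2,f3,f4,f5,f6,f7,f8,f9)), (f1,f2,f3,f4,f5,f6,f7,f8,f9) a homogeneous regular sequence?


depth(R)=22
depth(R/I)=22-9=13


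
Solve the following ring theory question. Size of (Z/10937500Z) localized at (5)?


5-primary part: 10937500=5^8*28
Size=5^8=390625


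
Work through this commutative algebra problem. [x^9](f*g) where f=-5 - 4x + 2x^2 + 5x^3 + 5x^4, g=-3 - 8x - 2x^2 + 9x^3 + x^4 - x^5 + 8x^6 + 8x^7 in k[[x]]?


[x^9] = sum a_i*b_j, i+j=9
  2*8=16
  5*8=40
  5*-1=-5
Sum=51


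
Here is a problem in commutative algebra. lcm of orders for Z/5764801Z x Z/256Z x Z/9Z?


Exponent = lcm of the cyclic orders; pairwise coprime => product.
7^8*2^8*3^2=5764801*256*9=13282101504


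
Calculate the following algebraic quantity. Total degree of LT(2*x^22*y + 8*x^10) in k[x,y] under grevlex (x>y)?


LT: 2*x^22*y
deg_x=22, deg_y=1
Total=22+1=23


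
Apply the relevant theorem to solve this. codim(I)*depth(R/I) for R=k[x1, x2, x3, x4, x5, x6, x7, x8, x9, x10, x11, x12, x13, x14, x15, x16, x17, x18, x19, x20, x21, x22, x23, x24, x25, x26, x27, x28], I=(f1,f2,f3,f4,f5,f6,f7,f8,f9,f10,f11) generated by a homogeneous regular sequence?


codim=11, depth=dim(R/I)=28-11=17
Product=11*17=187


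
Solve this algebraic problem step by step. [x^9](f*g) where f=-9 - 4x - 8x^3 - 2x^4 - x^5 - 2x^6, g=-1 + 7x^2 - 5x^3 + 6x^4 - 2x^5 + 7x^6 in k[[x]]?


[x^9] = sum a_i*b_j, i+j=9
  -8*7=-56
  -2*-2=4
  -1*6=-6
  -2*-5=10
Sum=-48


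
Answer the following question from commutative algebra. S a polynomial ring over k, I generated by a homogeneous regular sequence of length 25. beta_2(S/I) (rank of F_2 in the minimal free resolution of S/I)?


Regular sequence => Koszul complex is the minimal free resolution.
Syz_1 minimally generated by Koszul relations f_i*e_j - f_j*e_i (i<j): mu(Syz_1) = beta_2 = C(m,2) = m(m-1)/2
m=25
25*24/2 = 300


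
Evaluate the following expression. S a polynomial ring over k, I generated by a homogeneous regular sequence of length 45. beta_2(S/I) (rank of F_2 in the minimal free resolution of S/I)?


Regular sequence => Koszul complex is the minimal free resolution.
Syz_1 minimally generated by Koszul relations f_i*e_j - f_j*e_i (i<j): mu(Syz_1) = beta_2 = C(m,2) = m(m-1)/2
m=45
45*44/2 = 990


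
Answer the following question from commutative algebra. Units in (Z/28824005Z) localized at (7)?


Local ring = Z/5764801Z.
phi(5764801) = 7^7*(7-1) = 4941258


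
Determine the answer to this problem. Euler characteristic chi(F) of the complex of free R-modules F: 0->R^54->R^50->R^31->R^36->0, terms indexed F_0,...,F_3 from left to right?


chi = sum (-1)^i * rank:
(-1)^0*54=54
(-1)^1*50=-50
(-1)^2*31=31
(-1)^3*36=-36
chi=-1


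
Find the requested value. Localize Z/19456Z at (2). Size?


2-primary part: 19456=2^10*19
Size=2^10=1024


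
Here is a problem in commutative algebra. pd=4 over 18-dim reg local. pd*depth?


pd+depth=18
depth=18-4=14
pd*depth=4*14=56


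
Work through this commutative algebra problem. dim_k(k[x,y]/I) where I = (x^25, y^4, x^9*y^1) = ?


k[x,y]/I, I = (x^25, y^4, x^9*y^1)
Rect: 25x4=100. Corner: (25-9)x(4-1)=48.
dim = 100-48 = 52


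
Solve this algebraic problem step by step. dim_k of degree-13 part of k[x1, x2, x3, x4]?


C(d+n-1,n-1)=C(16,3)=560


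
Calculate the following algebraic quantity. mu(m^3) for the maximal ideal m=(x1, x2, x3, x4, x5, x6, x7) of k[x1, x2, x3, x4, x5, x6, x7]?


Graded Nakayama: mu(m^d) = dim_k (m^d/m^(d+1)) = #degree-3 monomials in 7 vars
C(n+d-1,d)=C(9,3)=84


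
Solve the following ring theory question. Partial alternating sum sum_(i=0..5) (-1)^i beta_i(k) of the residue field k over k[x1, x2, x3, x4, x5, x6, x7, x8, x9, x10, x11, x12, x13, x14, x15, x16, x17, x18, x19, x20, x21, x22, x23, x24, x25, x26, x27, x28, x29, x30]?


Koszul resolution: beta_i(k)=C(n,i), n=30
sum_(i=0..p) (-1)^i C(n,i) = (-1)^p C(n-1,p)
(-1)^5*C(29,5) = (-1)^5*118755 = -118755


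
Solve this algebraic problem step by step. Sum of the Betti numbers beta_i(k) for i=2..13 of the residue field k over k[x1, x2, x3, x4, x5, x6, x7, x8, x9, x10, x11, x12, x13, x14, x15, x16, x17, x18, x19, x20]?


Koszul resolution: beta_i(k)=C(n,i), n=20
C(20,2)=190, C(20,3)=1140, C(20,4)=4845, C(20,5)=15504, C(20,6)=38760, C(20,7)=77520, C(20,8)=125970, C(20,9)=167960, C(20,10)=184756, C(20,11)=167960, C(20,12)=125970, C(20,13)=77520
Sum=988095


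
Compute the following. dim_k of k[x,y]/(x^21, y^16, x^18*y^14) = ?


k[x,y]/I, I = (x^21, y^16, x^18*y^14)
Rect: 21x16=336. Corner: (21-18)x(16-14)=6.
dim = 336-6 = 330


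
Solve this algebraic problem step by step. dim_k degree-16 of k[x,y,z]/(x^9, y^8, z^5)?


Need i<9, j<8, k<5 with i+j+k=16.
For each i, j ranges over max(0,16-i-4)..min(7,16-i):
  i=0: j in [12,7] -> 0
  i=1: j in [11,7] -> 0
  i=2: j in [10,7] -> 0
  i=3: j in [9,7] -> 0
  i=4: j in [8,7] -> 0
  i=5: j in [7,7] -> 1
  i=6: j in [6,7] -> 2
  i=7: j in [5,7] -> 3
  i=8: j in [4,7] -> 4
H(16) = 0+0+0+0+0+1+2+3+4 = 10


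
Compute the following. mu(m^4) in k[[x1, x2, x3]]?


C(n+d-1,d)=C(6,4)=15


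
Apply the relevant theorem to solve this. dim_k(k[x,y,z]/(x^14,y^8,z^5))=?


Basis: x^iy^jz^k, i<14,j<8,k<5
14*8*5=560


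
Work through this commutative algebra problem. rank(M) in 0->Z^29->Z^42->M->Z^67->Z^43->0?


Alt sum=0:
(-1)^0*29 + (-1)^1*42 + (-1)^2*? + (-1)^3*67 + (-1)^4*43=0
rank(M)=37


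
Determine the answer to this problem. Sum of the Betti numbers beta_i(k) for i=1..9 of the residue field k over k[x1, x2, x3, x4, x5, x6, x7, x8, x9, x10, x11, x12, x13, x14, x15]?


Koszul resolution: beta_i(k)=C(n,i), n=15
C(15,1)=15, C(15,2)=105, C(15,3)=455, C(15,4)=1365, C(15,5)=3003, C(15,6)=5005, C(15,7)=6435, C(15,8)=6435, C(15,9)=5005
Sum=27823


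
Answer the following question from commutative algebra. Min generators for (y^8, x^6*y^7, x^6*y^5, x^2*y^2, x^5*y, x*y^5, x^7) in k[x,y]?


Remove redundant (divisible by others).
x^6*y^5 redundant.
x^6*y^7 redundant.
Min: x^7, x^5*y, x^2*y^2, x*y^5, y^8
Count=5


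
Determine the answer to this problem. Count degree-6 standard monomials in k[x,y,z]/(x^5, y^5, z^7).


Need i<5, j<5, k<7 with i+j+k=6.
For each i, j ranges over max(0,6-i-6)..min(4,6-i):
  i=0: j in [0,4] -> 5
  i=1: j in [0,4] -> 5
  i=2: j in [0,4] -> 5
  i=3: j in [0,3] -> 4
  i=4: j in [0,2] -> 3
H(6) = 5+5+5+4+3 = 22


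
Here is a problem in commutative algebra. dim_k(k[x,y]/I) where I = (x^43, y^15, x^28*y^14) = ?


k[x,y]/I, I = (x^43, y^15, x^28*y^14)
Rect: 43x15=645. Corner: (43-28)x(15-14)=15.
dim = 645-15 = 630


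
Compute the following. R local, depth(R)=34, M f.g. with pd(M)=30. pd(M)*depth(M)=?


pd+depth=34
depth=34-30=4
pd*depth=30*4=120


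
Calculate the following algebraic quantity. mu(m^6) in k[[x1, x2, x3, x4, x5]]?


C(n+d-1,d)=C(10,6)=210


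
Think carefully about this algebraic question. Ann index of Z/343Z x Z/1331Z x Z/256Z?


Exponent = lcm of the cyclic orders; pairwise coprime => product.
7^3*11^3*2^8=343*1331*256=116872448


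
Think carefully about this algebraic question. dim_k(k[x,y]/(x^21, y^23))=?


Basis: x^i*y^j, i<21, j<23
21*23=483


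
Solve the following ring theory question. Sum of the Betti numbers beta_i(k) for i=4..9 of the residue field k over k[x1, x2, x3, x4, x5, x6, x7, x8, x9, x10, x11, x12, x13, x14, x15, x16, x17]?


Koszul resolution: beta_i(k)=C(n,i), n=17
C(17,4)=2380, C(17,5)=6188, C(17,6)=12376, C(17,7)=19448, C(17,8)=24310, C(17,9)=24310
Sum=89012


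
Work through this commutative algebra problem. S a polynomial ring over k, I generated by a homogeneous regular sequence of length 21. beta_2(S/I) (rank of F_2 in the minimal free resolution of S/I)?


Regular sequence => Koszul complex is the minimal free resolution.
Syz_1 minimally generated by Koszul relations f_i*e_j - f_j*e_i (i<j): mu(Syz_1) = beta_2 = C(m,2) = m(m-1)/2
m=21
21*20/2 = 210


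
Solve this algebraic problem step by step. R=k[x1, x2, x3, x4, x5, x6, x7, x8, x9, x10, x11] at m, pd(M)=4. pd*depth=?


pd+depth=11
depth=11-4=7
pd*depth=4*7=28


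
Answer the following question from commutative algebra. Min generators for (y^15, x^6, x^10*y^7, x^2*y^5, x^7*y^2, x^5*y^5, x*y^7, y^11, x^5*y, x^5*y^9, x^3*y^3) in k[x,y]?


Remove redundant (divisible by others).
y^15 redundant.
x^5*y^5 redundant.
x^7*y^2 redundant.
x^5*y^9 redundant.
x^10*y^7 redundant.
Min: x^6, x^5*y, x^3*y^3, x^2*y^5, x*y^7, y^11
Count=6


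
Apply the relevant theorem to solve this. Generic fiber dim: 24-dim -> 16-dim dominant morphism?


dim(fiber)=dim(X)-dim(Y)=24-16=8


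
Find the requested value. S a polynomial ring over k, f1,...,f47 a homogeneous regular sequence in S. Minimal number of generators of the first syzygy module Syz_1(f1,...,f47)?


Regular sequence => Koszul complex is the minimal free resolution.
Syz_1 minimally generated by Koszul relations f_i*e_j - f_j*e_i (i<j): mu(Syz_1) = beta_2 = C(m,2) = m(m-1)/2
m=47
47*46/2 = 1081


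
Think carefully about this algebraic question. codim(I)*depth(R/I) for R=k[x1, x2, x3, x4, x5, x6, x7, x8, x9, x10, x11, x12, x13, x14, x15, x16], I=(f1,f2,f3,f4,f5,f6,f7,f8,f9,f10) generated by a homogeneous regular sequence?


codim=10, depth=dim(R/I)=16-10=6
Product=10*6=60


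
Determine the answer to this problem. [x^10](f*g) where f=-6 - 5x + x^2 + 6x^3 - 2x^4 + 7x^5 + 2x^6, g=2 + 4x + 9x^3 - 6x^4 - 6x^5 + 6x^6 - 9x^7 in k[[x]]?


[x^10] = sum a_i*b_j, i+j=10
  6*-9=-54
  -2*6=-12
  7*-6=-42
  2*-6=-12
Sum=-120


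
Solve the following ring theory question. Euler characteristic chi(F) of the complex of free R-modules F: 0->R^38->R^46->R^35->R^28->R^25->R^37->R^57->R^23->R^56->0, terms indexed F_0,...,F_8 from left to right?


chi = sum (-1)^i * rank:
(-1)^0*38=38
(-1)^1*46=-46
(-1)^2*35=35
(-1)^3*28=-28
(-1)^4*25=25
(-1)^5*37=-37
(-1)^6*57=57
(-1)^7*23=-23
(-1)^8*56=56
chi=77


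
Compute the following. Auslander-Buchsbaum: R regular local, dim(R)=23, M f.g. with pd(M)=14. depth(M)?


pd+depth=depth(R)=23
depth=23-14=9


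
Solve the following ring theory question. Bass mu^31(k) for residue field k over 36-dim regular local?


C(n,i)=C(36,31)=376992


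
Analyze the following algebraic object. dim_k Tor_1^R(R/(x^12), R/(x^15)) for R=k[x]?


Tor_1(R/I,R/J)=(I cap J)/IJ=(x^15)/(x^27)
dim=27-15=min(12,15)=12


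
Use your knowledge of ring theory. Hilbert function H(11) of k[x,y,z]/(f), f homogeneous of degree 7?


C(13,2)-C(6,2)=78-15=63


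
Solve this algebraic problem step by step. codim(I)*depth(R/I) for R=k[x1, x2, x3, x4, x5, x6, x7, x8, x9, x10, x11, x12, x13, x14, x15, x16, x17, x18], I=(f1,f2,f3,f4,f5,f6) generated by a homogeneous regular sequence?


codim=6, depth=dim(R/I)=18-6=12
Product=6*12=72


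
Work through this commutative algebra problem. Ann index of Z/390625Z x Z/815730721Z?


Exponent = lcm of the cyclic orders; pairwise coprime => product.
5^8*13^8=390625*815730721=318644812890625


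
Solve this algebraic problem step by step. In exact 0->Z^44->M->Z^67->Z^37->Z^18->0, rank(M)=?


Alt sum=0:
(-1)^0*44 + (-1)^1*? + (-1)^2*67 + (-1)^3*37 + (-1)^4*18=0
rank(M)=92


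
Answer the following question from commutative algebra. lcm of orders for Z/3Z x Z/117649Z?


Exponent = lcm of the cyclic orders; pairwise coprime => product.
3^1*7^6=3*117649=352947


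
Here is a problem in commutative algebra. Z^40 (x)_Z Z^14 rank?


rank(M(x)N) = rank(M)*rank(N)
40*14 = 560


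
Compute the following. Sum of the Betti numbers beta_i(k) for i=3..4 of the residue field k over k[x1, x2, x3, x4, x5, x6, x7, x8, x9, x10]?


Koszul resolution: beta_i(k)=C(n,i), n=10
C(10,3)=120, C(10,4)=210
Sum=330


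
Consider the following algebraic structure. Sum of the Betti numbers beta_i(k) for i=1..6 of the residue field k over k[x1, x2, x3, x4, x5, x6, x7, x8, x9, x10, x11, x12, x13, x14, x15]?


Koszul resolution: beta_i(k)=C(n,i), n=15
C(15,1)=15, C(15,2)=105, C(15,3)=455, C(15,4)=1365, C(15,5)=3003, C(15,6)=5005
Sum=9948


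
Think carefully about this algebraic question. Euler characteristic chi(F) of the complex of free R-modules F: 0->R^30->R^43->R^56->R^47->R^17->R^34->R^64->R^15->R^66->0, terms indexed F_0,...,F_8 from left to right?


chi = sum (-1)^i * rank:
(-1)^0*30=30
(-1)^1*43=-43
(-1)^2*56=56
(-1)^3*47=-47
(-1)^4*17=17
(-1)^5*34=-34
(-1)^6*64=64
(-1)^7*15=-15
(-1)^8*66=66
chi=94


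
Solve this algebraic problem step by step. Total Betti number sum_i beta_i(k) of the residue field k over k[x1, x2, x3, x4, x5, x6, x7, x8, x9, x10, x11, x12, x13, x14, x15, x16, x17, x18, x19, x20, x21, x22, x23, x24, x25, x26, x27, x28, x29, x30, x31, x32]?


Koszul resolution: beta_i(k)=C(n,i), n=32
sum_i C(32,i) = 2^32 = 4294967296


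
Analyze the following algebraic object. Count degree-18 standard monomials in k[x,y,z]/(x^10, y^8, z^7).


Need i<10, j<8, k<7 with i+j+k=18.
For each i, j ranges over max(0,18-i-6)..min(7,18-i):
  i=0: j in [12,7] -> 0
  i=1: j in [11,7] -> 0
  i=2: j in [10,7] -> 0
  i=3: j in [9,7] -> 0
  i=4: j in [8,7] -> 0
  i=5: j in [7,7] -> 1
  i=6: j in [6,7] -> 2
  i=7: j in [5,7] -> 3
  i=8: j in [4,7] -> 4
  i=9: j in [3,7] -> 5
H(18) = 0+0+0+0+0+1+2+3+4+5 = 15


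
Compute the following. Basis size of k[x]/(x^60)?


Basis: 1,x,...,x^59
dim=60


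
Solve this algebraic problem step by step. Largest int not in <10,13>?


gcd(10,13)=1 => F=ab-a-b=10*13-10-13=130-23=107


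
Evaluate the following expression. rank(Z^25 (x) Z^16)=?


rank(M(x)N) = rank(M)*rank(N)
25*16 = 400


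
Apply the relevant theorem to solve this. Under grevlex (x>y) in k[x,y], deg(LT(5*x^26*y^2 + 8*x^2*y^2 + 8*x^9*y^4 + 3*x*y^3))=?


LT: 5*x^26*y^2
deg_x=26, deg_y=2
Total=26+2=28


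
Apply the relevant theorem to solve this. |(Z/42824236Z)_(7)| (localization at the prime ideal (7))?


7-primary part: 42824236=7^7*52
Size=7^7=823543


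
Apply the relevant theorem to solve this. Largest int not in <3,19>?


gcd(3,19)=1 => F=ab-a-b=3*19-3-19=57-22=35


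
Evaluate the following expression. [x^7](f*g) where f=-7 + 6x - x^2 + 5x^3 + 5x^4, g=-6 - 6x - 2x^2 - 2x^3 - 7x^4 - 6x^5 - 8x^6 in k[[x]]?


[x^7] = sum a_i*b_j, i+j=7
  6*-8=-48
  -1*-6=6
  5*-7=-35
  5*-2=-10
Sum=-87


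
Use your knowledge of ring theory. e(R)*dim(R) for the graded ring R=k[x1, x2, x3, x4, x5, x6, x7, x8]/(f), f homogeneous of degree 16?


e(R)=deg(f)=16, dim(R)=8-1=7
e*dim=16*7=112


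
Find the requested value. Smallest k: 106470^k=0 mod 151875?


106470^k mod 151875:
k=1: 106470
k=2: 62775
k=3: 91125
k=4: 0
First zero at k = 4


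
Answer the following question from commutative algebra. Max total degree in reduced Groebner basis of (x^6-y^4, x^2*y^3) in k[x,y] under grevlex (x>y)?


LT(f1)=x^6, LT(f2)=x^2y^3, lcm=x^6y^3
S(f1,f2) = y^3*f1 - x^4*f2 = -y^7
Reduced GB = {f1, f2, y^7}; degrees 6, 5, 7
Max = 7


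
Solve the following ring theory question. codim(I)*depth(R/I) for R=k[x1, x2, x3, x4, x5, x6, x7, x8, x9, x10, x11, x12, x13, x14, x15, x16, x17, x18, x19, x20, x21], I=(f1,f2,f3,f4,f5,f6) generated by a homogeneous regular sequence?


codim=6, depth=dim(R/I)=21-6=15
Product=6*15=90


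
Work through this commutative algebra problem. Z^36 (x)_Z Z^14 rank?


rank(M(x)N) = rank(M)*rank(N)
36*14 = 504


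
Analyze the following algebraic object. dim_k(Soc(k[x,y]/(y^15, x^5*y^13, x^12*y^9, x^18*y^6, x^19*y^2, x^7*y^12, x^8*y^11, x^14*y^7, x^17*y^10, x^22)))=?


Socle = ann(m) = span of standard monomials u with x*u, y*u in I (staircase corners).
Redundant generators: x^17*y^10
Minimal generators: x^22, x^19*y^2, x^18*y^6, x^14*y^7, x^12*y^9, x^8*y^11, x^7*y^12, x^5*y^13, y^15
Corners: x^4y^14, x^6y^12, x^7y^11, x^11y^10, x^13y^8, x^17y^6, x^18y^5, x^21y
Socle dim=8


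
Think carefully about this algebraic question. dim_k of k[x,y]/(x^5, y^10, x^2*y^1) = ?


k[x,y]/I, I = (x^5, y^10, x^2*y^1)
Rect: 5x10=50. Corner: (5-2)x(10-1)=27.
dim = 50-27 = 23


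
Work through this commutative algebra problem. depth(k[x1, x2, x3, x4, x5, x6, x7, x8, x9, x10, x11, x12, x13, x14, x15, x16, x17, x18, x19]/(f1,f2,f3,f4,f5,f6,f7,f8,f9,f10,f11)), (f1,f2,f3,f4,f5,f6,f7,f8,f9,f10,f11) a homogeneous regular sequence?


depth(R)=19
depth(R/I)=19-11=8


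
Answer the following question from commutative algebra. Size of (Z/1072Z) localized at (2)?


2-primary part: 1072=2^4*67
Size=2^4=16


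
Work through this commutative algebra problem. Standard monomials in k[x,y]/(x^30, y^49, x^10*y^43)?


k[x,y]/I, I = (x^30, y^49, x^10*y^43)
Rect: 30x49=1470. Corner: (30-10)x(49-43)=120.
dim = 1470-120 = 1350


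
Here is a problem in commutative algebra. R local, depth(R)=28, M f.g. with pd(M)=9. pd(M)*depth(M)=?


pd+depth=28
depth=28-9=19
pd*depth=9*19=171


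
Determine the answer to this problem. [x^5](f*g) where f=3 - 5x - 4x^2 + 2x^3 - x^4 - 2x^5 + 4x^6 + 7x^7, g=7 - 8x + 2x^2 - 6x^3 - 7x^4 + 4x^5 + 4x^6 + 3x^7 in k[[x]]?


[x^5] = sum a_i*b_j, i+j=5
  3*4=12
  -5*-7=35
  -4*-6=24
  2*2=4
  -1*-8=8
  -2*7=-14
Sum=69


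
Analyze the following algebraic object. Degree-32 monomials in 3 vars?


C(d+n-1,n-1)=C(34,2)=561


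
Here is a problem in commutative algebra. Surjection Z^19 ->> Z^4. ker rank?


rank(ker) = 19-4 = 15


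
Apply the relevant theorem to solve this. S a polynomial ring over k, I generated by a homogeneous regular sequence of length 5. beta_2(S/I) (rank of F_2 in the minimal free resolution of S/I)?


Regular sequence => Koszul complex is the minimal free resolution.
Syz_1 minimally generated by Koszul relations f_i*e_j - f_j*e_i (i<j): mu(Syz_1) = beta_2 = C(m,2) = m(m-1)/2
m=5
5*4/2 = 10


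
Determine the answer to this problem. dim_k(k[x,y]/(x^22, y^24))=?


Basis: x^i*y^j, i<22, j<24
22*24=528


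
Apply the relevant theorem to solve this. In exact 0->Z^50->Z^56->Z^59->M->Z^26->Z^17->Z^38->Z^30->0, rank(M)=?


Alt sum=0:
(-1)^0*50 + (-1)^1*56 + (-1)^2*59 + (-1)^3*? + (-1)^4*26 + (-1)^5*17 + (-1)^6*38 + (-1)^7*30=0
rank(M)=70


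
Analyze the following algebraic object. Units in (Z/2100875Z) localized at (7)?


Local ring = Z/16807Z.
phi(16807) = 7^4*(7-1) = 14406


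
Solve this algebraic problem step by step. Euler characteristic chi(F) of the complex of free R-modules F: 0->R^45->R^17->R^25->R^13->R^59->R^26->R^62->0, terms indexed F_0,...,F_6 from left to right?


chi = sum (-1)^i * rank:
(-1)^0*45=45
(-1)^1*17=-17
(-1)^2*25=25
(-1)^3*13=-13
(-1)^4*59=59
(-1)^5*26=-26
(-1)^6*62=62
chi=135


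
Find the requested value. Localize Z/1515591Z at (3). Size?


3-primary part: 1515591=3^9*77
Size=3^9=19683


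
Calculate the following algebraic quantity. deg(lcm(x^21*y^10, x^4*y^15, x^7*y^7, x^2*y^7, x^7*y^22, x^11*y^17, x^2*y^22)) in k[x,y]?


lcm = componentwise max:
x: max(21,4,7,2,7,11,2)=21
y: max(10,15,7,7,22,17,22)=22
Total=21+22=43


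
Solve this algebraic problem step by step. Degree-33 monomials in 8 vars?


C(d+n-1,n-1)=C(40,7)=18643560


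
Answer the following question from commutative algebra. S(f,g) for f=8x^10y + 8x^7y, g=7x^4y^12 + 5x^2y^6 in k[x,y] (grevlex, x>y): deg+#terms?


LT(f)=8x^10y, LT(g)=7x^4y^12
lcm(LM)=x^10y^12
S(f,g) (scaled by 56 to clear denominators) = 7y^11*f - 8x^6*g = 56x^7y^12 - 40x^8y^6
2 terms, deg 19.
19+2=21


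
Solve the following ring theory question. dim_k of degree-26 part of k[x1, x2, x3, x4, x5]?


C(d+n-1,n-1)=C(30,4)=27405


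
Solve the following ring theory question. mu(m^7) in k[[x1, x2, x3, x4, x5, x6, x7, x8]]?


C(n+d-1,d)=C(14,7)=3432


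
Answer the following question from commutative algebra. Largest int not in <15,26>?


gcd(15,26)=1 => F=ab-a-b=15*26-15-26=390-41=349


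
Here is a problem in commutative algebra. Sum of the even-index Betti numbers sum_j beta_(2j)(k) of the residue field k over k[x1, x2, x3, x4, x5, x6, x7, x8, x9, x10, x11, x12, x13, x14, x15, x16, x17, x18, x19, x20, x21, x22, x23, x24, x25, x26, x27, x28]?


Koszul resolution: beta_i(k)=C(n,i), n=28
sum_even C(28,i) = 2^(n-1) = 2^27 = 134217728


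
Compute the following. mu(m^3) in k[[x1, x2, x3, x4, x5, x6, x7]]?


C(n+d-1,d)=C(9,3)=84


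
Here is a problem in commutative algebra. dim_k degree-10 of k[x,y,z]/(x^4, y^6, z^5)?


Need i<4, j<6, k<5 with i+j+k=10.
For each i, j ranges over max(0,10-i-4)..min(5,10-i):
  i=0: j in [6,5] -> 0
  i=1: j in [5,5] -> 1
  i=2: j in [4,5] -> 2
  i=3: j in [3,5] -> 3
H(10) = 0+1+2+3 = 6


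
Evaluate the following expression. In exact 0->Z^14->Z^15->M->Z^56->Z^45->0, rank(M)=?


Alt sum=0:
(-1)^0*14 + (-1)^1*15 + (-1)^2*? + (-1)^3*56 + (-1)^4*45=0
rank(M)=12


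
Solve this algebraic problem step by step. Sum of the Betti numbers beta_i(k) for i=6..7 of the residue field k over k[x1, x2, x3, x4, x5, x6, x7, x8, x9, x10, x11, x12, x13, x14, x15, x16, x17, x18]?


Koszul resolution: beta_i(k)=C(n,i), n=18
C(18,6)=18564, C(18,7)=31824
Sum=50388


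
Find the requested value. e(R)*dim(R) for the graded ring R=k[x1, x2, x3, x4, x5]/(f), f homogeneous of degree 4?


e(R)=deg(f)=4, dim(R)=5-1=4
e*dim=4*4=16


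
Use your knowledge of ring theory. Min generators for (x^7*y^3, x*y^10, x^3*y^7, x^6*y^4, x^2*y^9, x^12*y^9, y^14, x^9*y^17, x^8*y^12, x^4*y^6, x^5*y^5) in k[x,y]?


Remove redundant (divisible by others).
x^9*y^17 redundant.
x^12*y^9 redundant.
x^8*y^12 redundant.
Min: x^7*y^3, x^6*y^4, x^5*y^5, x^4*y^6, x^3*y^7, x^2*y^9, x*y^10, y^14
Count=8


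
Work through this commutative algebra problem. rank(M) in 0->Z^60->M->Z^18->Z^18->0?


Alt sum=0:
(-1)^0*60 + (-1)^1*? + (-1)^2*18 + (-1)^3*18=0
rank(M)=60


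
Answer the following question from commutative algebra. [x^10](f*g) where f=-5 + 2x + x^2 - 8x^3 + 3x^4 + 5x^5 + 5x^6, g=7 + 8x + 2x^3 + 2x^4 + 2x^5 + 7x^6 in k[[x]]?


[x^10] = sum a_i*b_j, i+j=10
  3*7=21
  5*2=10
  5*2=10
Sum=41


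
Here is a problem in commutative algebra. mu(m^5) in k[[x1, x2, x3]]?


C(n+d-1,d)=C(7,5)=21


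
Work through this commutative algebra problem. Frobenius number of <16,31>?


gcd(16,31)=1 => F=ab-a-b=16*31-16-31=496-47=449


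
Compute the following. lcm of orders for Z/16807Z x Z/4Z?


Exponent = lcm of the cyclic orders; pairwise coprime => product.
7^5*2^2=16807*4=67228


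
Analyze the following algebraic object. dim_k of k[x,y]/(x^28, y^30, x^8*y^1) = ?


k[x,y]/I, I = (x^28, y^30, x^8*y^1)
Rect: 28x30=840. Corner: (28-8)x(30-1)=580.
dim = 840-580 = 260


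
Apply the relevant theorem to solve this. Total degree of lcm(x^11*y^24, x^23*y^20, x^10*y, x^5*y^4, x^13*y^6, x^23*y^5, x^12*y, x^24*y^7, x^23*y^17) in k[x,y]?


lcm = componentwise max:
x: max(11,23,10,5,13,23,12,24,23)=24
y: max(24,20,1,4,6,5,1,7,17)=24
Total=24+24=48


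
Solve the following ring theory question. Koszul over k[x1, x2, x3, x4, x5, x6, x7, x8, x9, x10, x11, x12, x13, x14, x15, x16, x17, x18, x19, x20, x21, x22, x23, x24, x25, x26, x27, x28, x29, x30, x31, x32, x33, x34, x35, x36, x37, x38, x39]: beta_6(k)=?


C(n,i)=C(39,6)=3262623


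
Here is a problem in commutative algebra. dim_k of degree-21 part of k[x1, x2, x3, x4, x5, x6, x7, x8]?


C(d+n-1,n-1)=C(28,7)=1184040


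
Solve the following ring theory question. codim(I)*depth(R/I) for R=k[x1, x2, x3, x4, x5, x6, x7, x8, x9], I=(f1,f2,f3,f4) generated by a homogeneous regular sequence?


codim=4, depth=dim(R/I)=9-4=5
Product=4*5=20


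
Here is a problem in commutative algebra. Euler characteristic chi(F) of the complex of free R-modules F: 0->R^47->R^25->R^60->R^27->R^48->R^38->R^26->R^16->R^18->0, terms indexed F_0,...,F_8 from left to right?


chi = sum (-1)^i * rank:
(-1)^0*47=47
(-1)^1*25=-25
(-1)^2*60=60
(-1)^3*27=-27
(-1)^4*48=48
(-1)^5*38=-38
(-1)^6*26=26
(-1)^7*16=-16
(-1)^8*18=18
chi=93


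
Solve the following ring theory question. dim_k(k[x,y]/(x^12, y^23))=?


Basis: x^i*y^j, i<12, j<23
12*23=276


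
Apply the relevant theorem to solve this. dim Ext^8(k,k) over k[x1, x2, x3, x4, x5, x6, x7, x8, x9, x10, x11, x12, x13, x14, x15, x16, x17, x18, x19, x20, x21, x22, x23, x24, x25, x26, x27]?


C(n,i)=C(27,8)=2220075


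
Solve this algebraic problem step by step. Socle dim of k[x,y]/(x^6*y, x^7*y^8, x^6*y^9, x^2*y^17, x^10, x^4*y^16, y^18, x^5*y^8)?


Socle = ann(m) = span of standard monomials u with x*u, y*u in I (staircase corners).
Redundant generators: x^6*y^9, x^7*y^8
Minimal generators: x^10, x^6*y, x^5*y^8, x^4*y^16, x^2*y^17, y^18
Corners: xy^17, x^3y^16, x^4y^15, x^5y^7, x^9
Socle dim=5


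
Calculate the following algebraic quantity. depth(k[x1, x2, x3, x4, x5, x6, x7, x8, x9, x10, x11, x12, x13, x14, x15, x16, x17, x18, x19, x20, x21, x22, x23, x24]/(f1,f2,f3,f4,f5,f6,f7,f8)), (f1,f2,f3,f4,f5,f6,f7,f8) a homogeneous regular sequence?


depth(R)=24
depth(R/I)=24-8=16


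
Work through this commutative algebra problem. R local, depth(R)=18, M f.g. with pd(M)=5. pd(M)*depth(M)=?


pd+depth=18
depth=18-5=13
pd*depth=5*13=65


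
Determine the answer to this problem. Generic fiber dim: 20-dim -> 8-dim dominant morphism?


dim(fiber)=dim(X)-dim(Y)=20-8=12


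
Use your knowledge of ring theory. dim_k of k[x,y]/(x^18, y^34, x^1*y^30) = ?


k[x,y]/I, I = (x^18, y^34, x^1*y^30)
Rect: 18x34=612. Corner: (18-1)x(34-30)=68.
dim = 612-68 = 544


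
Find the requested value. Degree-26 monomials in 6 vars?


C(d+n-1,n-1)=C(31,5)=169911


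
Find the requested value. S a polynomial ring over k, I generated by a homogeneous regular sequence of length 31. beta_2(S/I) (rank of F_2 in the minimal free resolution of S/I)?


Regular sequence => Koszul complex is the minimal free resolution.
Syz_1 minimally generated by Koszul relations f_i*e_j - f_j*e_i (i<j): mu(Syz_1) = beta_2 = C(m,2) = m(m-1)/2
m=31
31*30/2 = 465


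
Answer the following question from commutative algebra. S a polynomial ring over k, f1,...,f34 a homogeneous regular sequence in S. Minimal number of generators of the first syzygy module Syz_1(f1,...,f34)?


Regular sequence => Koszul complex is the minimal free resolution.
Syz_1 minimally generated by Koszul relations f_i*e_j - f_j*e_i (i<j): mu(Syz_1) = beta_2 = C(m,2) = m(m-1)/2
m=34
34*33/2 = 561


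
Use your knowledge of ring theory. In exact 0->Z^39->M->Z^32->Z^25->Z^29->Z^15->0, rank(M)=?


Alt sum=0:
(-1)^0*39 + (-1)^1*? + (-1)^2*32 + (-1)^3*25 + (-1)^4*29 + (-1)^5*15=0
rank(M)=60


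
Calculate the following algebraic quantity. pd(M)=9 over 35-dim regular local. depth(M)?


pd+depth=depth(R)=35
depth=35-9=26


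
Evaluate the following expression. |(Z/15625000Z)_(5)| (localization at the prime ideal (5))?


5-primary part: 15625000=5^9*8
Size=5^9=1953125


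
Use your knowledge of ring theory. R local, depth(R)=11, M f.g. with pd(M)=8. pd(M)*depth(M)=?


pd+depth=11
depth=11-8=3
pd*depth=8*3=24


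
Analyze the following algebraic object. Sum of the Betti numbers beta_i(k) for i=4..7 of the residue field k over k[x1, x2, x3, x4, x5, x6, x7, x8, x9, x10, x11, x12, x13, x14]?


Koszul resolution: beta_i(k)=C(n,i), n=14
C(14,4)=1001, C(14,5)=2002, C(14,6)=3003, C(14,7)=3432
Sum=9438


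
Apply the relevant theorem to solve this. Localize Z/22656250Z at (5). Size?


5-primary part: 22656250=5^8*58
Size=5^8=390625


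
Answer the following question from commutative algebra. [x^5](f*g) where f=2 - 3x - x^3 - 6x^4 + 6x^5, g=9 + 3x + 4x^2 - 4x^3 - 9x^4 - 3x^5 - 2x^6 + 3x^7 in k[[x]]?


[x^5] = sum a_i*b_j, i+j=5
  2*-3=-6
  -3*-9=27
  -1*4=-4
  -6*3=-18
  6*9=54
Sum=53


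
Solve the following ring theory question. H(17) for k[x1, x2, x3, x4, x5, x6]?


C(d+n-1,n-1)=C(22,5)=26334


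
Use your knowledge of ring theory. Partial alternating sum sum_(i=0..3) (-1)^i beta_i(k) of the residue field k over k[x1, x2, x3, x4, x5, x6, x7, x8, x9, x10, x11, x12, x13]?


Koszul resolution: beta_i(k)=C(n,i), n=13
sum_(i=0..p) (-1)^i C(n,i) = (-1)^p C(n-1,p)
(-1)^3*C(12,3) = (-1)^3*220 = -220


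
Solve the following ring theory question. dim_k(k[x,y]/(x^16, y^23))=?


Basis: x^i*y^j, i<16, j<23
16*23=368


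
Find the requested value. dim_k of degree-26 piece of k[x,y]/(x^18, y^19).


k[x,y], I = (x^18, y^19), d = 26
Need i < 18 and d-i < 19.
Range: 8 <= i <= 17.
H(26) = 10


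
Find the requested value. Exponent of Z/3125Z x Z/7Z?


Exponent = lcm of the cyclic orders; pairwise coprime => product.
5^5*7^1=3125*7=21875


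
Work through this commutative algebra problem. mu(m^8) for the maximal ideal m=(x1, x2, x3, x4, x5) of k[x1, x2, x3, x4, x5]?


Graded Nakayama: mu(m^d) = dim_k (m^d/m^(d+1)) = #degree-8 monomials in 5 vars
C(n+d-1,d)=C(12,8)=495


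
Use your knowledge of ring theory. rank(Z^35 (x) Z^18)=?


rank(M(x)N) = rank(M)*rank(N)
35*18 = 630


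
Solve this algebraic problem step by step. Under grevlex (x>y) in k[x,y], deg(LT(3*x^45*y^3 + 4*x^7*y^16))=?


LT: 3*x^45*y^3
deg_x=45, deg_y=3
Total=45+3=48


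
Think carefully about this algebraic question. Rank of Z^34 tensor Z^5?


rank(M(x)N) = rank(M)*rank(N)
34*5 = 170


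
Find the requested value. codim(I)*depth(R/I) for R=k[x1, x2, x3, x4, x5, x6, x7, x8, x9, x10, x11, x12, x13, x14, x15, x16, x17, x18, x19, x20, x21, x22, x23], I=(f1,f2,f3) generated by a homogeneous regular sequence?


codim=3, depth=dim(R/I)=23-3=20
Product=3*20=60


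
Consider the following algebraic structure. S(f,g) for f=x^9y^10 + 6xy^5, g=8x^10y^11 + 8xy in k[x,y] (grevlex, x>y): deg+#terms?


LT(f)=x^9y^10, LT(g)=8x^10y^11
lcm(LM)=x^10y^11
S(f,g) (scaled by 8 to clear denominators) = 8xy*f - 1*g = 48x^2y^6 - 8xy
2 terms, deg 8.
8+2=10


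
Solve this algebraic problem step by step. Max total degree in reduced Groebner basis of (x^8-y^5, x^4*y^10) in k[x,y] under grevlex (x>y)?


LT(f1)=x^8, LT(f2)=x^4y^10, lcm=x^8y^10
S(f1,f2) = y^10*f1 - x^4*f2 = -y^15
Reduced GB = {f1, f2, y^15}; degrees 8, 14, 15
Max = 15


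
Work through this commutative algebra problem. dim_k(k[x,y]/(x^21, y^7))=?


Basis: x^i*y^j, i<21, j<7
21*7=147


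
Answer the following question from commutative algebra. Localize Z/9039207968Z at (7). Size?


7-primary part: 9039207968=7^10*32
Size=7^10=282475249


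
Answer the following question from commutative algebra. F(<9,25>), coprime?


gcd(9,25)=1 => F=ab-a-b=9*25-9-25=225-34=191


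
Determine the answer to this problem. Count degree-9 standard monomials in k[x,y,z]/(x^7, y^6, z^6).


Need i<7, j<6, k<6 with i+j+k=9.
For each i, j ranges over max(0,9-i-5)..min(5,9-i):
  i=0: j in [4,5] -> 2
  i=1: j in [3,5] -> 3
  i=2: j in [2,5] -> 4
  i=3: j in [1,5] -> 5
  i=4: j in [0,5] -> 6
  i=5: j in [0,4] -> 5
  i=6: j in [0,3] -> 4
H(9) = 2+3+4+5+6+5+4 = 29


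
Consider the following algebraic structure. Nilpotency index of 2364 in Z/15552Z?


2364^k mod 15552:
k=1: 2364
k=2: 5328
k=3: 13824
k=4: 5184
k=5: 0
First zero at k = 5


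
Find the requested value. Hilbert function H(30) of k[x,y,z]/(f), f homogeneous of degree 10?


C(32,2)-C(22,2)=496-231=265


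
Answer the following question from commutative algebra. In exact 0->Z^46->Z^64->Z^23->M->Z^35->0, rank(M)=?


Alt sum=0:
(-1)^0*46 + (-1)^1*64 + (-1)^2*23 + (-1)^3*? + (-1)^4*35=0
rank(M)=40


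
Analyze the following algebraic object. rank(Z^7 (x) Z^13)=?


rank(M(x)N) = rank(M)*rank(N)
7*13 = 91


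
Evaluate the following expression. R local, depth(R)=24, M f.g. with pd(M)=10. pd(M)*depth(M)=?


pd+depth=24
depth=24-10=14
pd*depth=10*14=140


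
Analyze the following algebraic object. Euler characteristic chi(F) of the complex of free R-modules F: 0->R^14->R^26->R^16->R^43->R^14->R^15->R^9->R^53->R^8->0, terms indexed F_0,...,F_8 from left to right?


chi = sum (-1)^i * rank:
(-1)^0*14=14
(-1)^1*26=-26
(-1)^2*16=16
(-1)^3*43=-43
(-1)^4*14=14
(-1)^5*15=-15
(-1)^6*9=9
(-1)^7*53=-53
(-1)^8*8=8
chi=-76


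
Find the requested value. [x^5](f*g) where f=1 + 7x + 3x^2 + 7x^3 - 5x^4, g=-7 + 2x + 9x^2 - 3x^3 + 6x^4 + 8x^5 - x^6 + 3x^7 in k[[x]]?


[x^5] = sum a_i*b_j, i+j=5
  1*8=8
  7*6=42
  3*-3=-9
  7*9=63
  -5*2=-10
Sum=94


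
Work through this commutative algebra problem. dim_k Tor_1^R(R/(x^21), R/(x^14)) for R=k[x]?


Tor_1(R/I,R/J)=(I cap J)/IJ=(x^21)/(x^35)
dim=35-21=min(21,14)=14


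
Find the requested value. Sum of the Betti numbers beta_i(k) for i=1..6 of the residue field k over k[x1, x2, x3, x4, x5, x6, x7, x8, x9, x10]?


Koszul resolution: beta_i(k)=C(n,i), n=10
C(10,1)=10, C(10,2)=45, C(10,3)=120, C(10,4)=210, C(10,5)=252, C(10,6)=210
Sum=847


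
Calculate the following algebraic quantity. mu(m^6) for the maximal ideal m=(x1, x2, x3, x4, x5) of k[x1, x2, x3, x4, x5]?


Graded Nakayama: mu(m^d) = dim_k (m^d/m^(d+1)) = #degree-6 monomials in 5 vars
C(n+d-1,d)=C(10,6)=210


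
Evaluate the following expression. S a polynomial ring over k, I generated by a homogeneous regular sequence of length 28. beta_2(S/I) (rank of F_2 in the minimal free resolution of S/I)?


Regular sequence => Koszul complex is the minimal free resolution.
Syz_1 minimally generated by Koszul relations f_i*e_j - f_j*e_i (i<j): mu(Syz_1) = beta_2 = C(m,2) = m(m-1)/2
m=28
28*27/2 = 378


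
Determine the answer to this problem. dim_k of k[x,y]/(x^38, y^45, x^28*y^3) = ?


k[x,y]/I, I = (x^38, y^45, x^28*y^3)
Rect: 38x45=1710. Corner: (38-28)x(45-3)=420.
dim = 1710-420 = 1290


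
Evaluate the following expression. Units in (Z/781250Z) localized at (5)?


Local ring = Z/390625Z.
phi(390625) = 5^7*(5-1) = 312500


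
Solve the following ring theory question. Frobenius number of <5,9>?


gcd(5,9)=1 => F=ab-a-b=5*9-5-9=45-14=31


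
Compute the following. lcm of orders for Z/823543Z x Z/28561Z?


Exponent = lcm of the cyclic orders; pairwise coprime => product.
7^7*13^4=823543*28561=23521211623


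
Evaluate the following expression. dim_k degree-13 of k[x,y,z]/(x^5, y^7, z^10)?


Need i<5, j<7, k<10 with i+j+k=13.
For each i, j ranges over max(0,13-i-9)..min(6,13-i):
  i=0: j in [4,6] -> 3
  i=1: j in [3,6] -> 4
  i=2: j in [2,6] -> 5
  i=3: j in [1,6] -> 6
  i=4: j in [0,6] -> 7
H(13) = 3+4+5+6+7 = 25
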